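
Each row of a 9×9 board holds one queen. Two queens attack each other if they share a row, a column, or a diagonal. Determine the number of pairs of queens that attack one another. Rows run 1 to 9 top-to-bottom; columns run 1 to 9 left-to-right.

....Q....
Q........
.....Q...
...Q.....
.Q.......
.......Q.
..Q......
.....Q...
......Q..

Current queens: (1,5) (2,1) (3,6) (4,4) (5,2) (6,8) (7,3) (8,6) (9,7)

Same column: (3,6)–(8,6) (column 6).
Same diagonal: (6,8)–(8,6) (|6−8| = |8−6| = 2); (8,6)–(9,7) (|8−9| = |6−7| = 1).
Total attacking pairs: 3.

3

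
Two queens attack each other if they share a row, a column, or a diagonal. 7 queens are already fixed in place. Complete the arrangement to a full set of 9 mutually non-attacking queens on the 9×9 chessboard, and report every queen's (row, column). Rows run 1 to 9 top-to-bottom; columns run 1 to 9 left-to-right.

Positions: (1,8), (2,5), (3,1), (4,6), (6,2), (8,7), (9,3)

(1,8) (2,5) (3,1) (4,6) (5,9) (6,2) (7,4) (8,7) (9,3)

Row 5: attacked by (1,8)→{4,8}; (2,5)→{2,5,8}; (3,1)→{1,3}; (4,6)→{5,6,7}; (6,2)→{1,2,3}; (8,7)→{4,7}; (9,3)→{3,7}. Safe: 9. Place at column 9.
Row 7: attacked by (1,8)→{2,8}; (2,5)→{5}; (3,1)→{1,5}; (4,6)→{3,6,9}; (5,9)→{7,9}; (6,2)→{1,2,3}; (8,7)→{6,7,8}; (9,3)→{1,3,5}. Safe: 4. Place at column 4.
Columns [8, 5, 1, 6, 9, 2, 4, 7, 3], r−c [-7, -3, 2, -2, -4, 4, 3, 1, 6], r+c [9, 7, 4, 10, 14, 8, 11, 15, 12] are all distinct, so no two queens attack.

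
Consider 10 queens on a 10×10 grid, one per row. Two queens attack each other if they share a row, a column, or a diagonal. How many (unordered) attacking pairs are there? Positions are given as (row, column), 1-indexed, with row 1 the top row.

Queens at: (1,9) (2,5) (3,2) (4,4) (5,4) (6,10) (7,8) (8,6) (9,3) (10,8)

4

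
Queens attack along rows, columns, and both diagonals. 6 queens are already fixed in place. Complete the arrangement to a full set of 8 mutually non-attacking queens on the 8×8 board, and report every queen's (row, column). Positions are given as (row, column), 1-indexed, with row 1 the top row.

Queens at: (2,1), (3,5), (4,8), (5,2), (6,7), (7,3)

(1,4) (2,1) (3,5) (4,8) (5,2) (6,7) (7,3) (8,6)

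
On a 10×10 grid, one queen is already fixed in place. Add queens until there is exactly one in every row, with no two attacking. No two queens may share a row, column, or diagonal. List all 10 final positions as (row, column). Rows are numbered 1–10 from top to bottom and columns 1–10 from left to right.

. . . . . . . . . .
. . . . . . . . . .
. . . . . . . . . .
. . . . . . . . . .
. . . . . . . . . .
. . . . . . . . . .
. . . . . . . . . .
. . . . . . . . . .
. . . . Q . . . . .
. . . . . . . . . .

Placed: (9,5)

(1,1) (2,3) (3,6) (4,9) (5,7) (6,10) (7,4) (8,2) (9,5) (10,8)

Row 1: attacked by (9,5)→{5}. Safe: 1, 2, 3, 4, 6, 7, 8, 9, 10. Place at column 1.
Row 2: attacked by (1,1)→{1,2}; (9,5)→{5}. Safe: 3, 4, 6, 7, 8, 9, 10. Place at column 3.
Row 3: attacked by (1,1)→{1,3}; (2,3)→{2,3,4}; (9,5)→{5}. Safe: 6, 7, 8, 9, 10. Place at column 6.
Row 4: attacked by (1,1)→{1,4}; (2,3)→{1,3,5}; (3,6)→{5,6,7}; (9,5)→{5,10}. Safe: 2, 8, 9. Place at column 9.
Row 5: attacked by (1,1)→{1,5}; (2,3)→{3,6}; (3,6)→{4,6,8}; (4,9)→{8,9,10}; (9,5)→{1,5,9}. Safe: 2, 7. Place at column 7.
Row 6: attacked by (1,1)→{1,6}; (2,3)→{3,7}; (3,6)→{3,6,9}; (4,9)→{7,9}; (5,7)→{6,7,8}; (9,5)→{2,5,8}. Safe: 4, 10. Place at column 10.
Row 7: attacked by (1,1)→{1,7}; (2,3)→{3,8}; (3,6)→{2,6,10}; (4,9)→{6,9}; (5,7)→{5,7,9}; (6,10)→{9,10}; (9,5)→{3,5,7}. Safe: 4. Place at column 4.
Row 8: attacked by (1,1)→{1,8}; (2,3)→{3,9}; (3,6)→{1,6}; (4,9)→{5,9}; (5,7)→{4,7,10}; (6,10)→{8,10}; (7,4)→{3,4,5}; (9,5)→{4,5,6}. Safe: 2. Place at column 2.
Row 10: attacked by (1,1)→{1,10}; (2,3)→{3}; (3,6)→{6}; (4,9)→{3,9}; (5,7)→{2,7}; (6,10)→{6,10}; (7,4)→{1,4,7}; (8,2)→{2,4}; (9,5)→{4,5,6}. Safe: 8. Place at column 8.
Columns [1, 3, 6, 9, 7, 10, 4, 2, 5, 8], r−c [0, -1, -3, -5, -2, -4, 3, 6, 4, 2], r+c [2, 5, 9, 13, 12, 16, 11, 10, 14, 18] are all distinct, so no two queens attack.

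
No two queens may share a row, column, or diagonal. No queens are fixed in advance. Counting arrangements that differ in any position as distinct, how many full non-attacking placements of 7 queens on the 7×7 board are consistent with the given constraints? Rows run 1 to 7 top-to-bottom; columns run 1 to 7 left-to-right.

40

Branch on row 1: col 1 → 4; col 2 → 7; col 3 → 6; col 4 → 6; col 5 → 6; col 6 → 7; col 7 → 4.
Sum: 4 + 7 + 6 + 6 + 6 + 7 + 4 = 40.
(This is the classic 7-queens count.)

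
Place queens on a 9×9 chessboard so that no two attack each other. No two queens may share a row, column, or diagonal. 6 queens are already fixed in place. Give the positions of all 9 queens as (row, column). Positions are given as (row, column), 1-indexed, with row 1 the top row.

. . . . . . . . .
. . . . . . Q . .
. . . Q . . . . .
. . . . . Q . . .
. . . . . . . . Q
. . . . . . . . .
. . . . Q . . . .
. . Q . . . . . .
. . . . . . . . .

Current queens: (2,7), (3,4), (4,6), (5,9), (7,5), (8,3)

Row 1: attacked by (2,7)→{6,7,8}; (3,4)→{2,4,6}; (4,6)→{3,6,9}; (5,9)→{5,9}; (7,5)→{5}; (8,3)→{3}. Safe: 1. Place at column 1.
Row 6: attacked by (1,1)→{1,6}; (2,7)→{3,7}; (3,4)→{1,4,7}; (4,6)→{4,6,8}; (5,9)→{8,9}; (7,5)→{4,5,6}; (8,3)→{1,3,5}. Safe: 2. Place at column 2.
Row 9: attacked by (1,1)→{1,9}; (2,7)→{7}; (3,4)→{4}; (4,6)→{1,6}; (5,9)→{5,9}; (6,2)→{2,5}; (7,5)→{3,5,7}; (8,3)→{2,3,4}. Safe: 8. Place at column 8.
Columns [1, 7, 4, 6, 9, 2, 5, 3, 8], r−c [0, -5, -1, -2, -4, 4, 2, 5, 1], r+c [2, 9, 7, 10, 14, 8, 12, 11, 17] are all distinct, so no two queens attack.

(1,1) (2,7) (3,4) (4,6) (5,9) (6,2) (7,5) (8,3) (9,8)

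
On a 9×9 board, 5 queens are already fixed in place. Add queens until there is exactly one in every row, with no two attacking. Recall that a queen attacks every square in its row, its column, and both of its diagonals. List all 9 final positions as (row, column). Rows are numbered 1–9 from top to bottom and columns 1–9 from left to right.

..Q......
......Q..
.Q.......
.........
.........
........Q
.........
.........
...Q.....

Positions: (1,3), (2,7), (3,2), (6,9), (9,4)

(1,3) (2,7) (3,2) (4,8) (5,5) (6,9) (7,1) (8,6) (9,4)

Row 4: attacked by (1,3)→{3,6}; (2,7)→{5,7,9}; (3,2)→{1,2,3}; (6,9)→{7,9}; (9,4)→{4,9}. Safe: 8. Place at column 8.
Row 5: attacked by (1,3)→{3,7}; (2,7)→{4,7}; (3,2)→{2,4}; (4,8)→{7,8,9}; (6,9)→{8,9}; (9,4)→{4,8}. Safe: 1, 5, 6. Place at column 5.
Row 7: attacked by (1,3)→{3,9}; (2,7)→{2,7}; (3,2)→{2,6}; (4,8)→{5,8}; (5,5)→{3,5,7}; (6,9)→{8,9}; (9,4)→{2,4,6}. Safe: 1. Place at column 1.
Row 8: attacked by (1,3)→{3}; (2,7)→{1,7}; (3,2)→{2,7}; (4,8)→{4,8}; (5,5)→{2,5,8}; (6,9)→{7,9}; (7,1)→{1,2}; (9,4)→{3,4,5}. Safe: 6. Place at column 6.
Columns [3, 7, 2, 8, 5, 9, 1, 6, 4], r−c [-2, -5, 1, -4, 0, -3, 6, 2, 5], r+c [4, 9, 5, 12, 10, 15, 8, 14, 13] are all distinct, so no two queens attack.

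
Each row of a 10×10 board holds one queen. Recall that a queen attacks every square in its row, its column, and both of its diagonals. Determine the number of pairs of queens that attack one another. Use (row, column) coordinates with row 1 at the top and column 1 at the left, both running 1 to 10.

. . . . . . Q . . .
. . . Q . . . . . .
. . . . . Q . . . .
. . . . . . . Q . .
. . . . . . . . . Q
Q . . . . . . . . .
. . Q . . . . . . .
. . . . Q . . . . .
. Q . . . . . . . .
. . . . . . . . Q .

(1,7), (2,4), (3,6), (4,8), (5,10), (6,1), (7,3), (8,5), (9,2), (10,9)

All columns are distinct and no two queens satisfy |Δrow| = |Δcol|, so no pair attacks.

0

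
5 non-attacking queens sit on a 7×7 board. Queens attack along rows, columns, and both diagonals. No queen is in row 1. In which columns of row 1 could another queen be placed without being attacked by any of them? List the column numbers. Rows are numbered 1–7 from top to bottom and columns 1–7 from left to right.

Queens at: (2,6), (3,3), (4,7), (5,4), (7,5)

(2,6) attacks row 1 at column 6 and diagonals 5, 7.
(3,3) attacks row 1 at column 3 and diagonals 1, 5.
(4,7) attacks row 1 at column 7 and diagonals 4.
(5,4) attacks row 1 at column 4.
(7,5) attacks row 1 at column 5.
Attacked columns: {1, 3, 4, 5, 6, 7}. Safe: {2}.

columns 2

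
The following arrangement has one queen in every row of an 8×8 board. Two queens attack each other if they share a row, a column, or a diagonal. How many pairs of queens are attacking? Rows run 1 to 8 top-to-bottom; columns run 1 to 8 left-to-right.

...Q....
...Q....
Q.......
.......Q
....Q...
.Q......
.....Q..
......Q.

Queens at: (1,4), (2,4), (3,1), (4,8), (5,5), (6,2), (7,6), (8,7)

2

Same column: (1,4)–(2,4) (column 4).
Same diagonal: (7,6)–(8,7) (|7−8| = |6−7| = 1).
Total attacking pairs: 2.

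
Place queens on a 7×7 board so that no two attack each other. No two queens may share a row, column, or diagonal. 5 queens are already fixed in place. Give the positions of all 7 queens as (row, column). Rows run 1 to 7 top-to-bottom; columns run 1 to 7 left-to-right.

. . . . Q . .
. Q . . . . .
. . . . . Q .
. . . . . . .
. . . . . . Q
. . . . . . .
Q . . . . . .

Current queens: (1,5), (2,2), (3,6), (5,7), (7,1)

Row 4: attacked by (1,5)→{2,5}; (2,2)→{2,4}; (3,6)→{5,6,7}; (5,7)→{6,7}; (7,1)→{1,4}. Safe: 3. Place at column 3.
Row 6: attacked by (1,5)→{5}; (2,2)→{2,6}; (3,6)→{3,6}; (4,3)→{1,3,5}; (5,7)→{6,7}; (7,1)→{1,2}. Safe: 4. Place at column 4.
Columns [5, 2, 6, 3, 7, 4, 1], r−c [-4, 0, -3, 1, -2, 2, 6], r+c [6, 4, 9, 7, 12, 10, 8] are all distinct, so no two queens attack.

(1,5) (2,2) (3,6) (4,3) (5,7) (6,4) (7,1)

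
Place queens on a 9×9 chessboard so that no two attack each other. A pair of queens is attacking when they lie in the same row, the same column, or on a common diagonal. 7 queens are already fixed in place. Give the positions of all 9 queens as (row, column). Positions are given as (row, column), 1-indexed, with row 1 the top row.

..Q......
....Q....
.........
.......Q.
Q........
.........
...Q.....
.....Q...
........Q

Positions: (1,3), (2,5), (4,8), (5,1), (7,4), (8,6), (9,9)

Row 3: attacked by (1,3)→{1,3,5}; (2,5)→{4,5,6}; (4,8)→{7,8,9}; (5,1)→{1,3}; (7,4)→{4,8}; (8,6)→{1,6}; (9,9)→{3,9}. Safe: 2. Place at column 2.
Row 6: attacked by (1,3)→{3,8}; (2,5)→{1,5,9}; (3,2)→{2,5}; (4,8)→{6,8}; (5,1)→{1,2}; (7,4)→{3,4,5}; (8,6)→{4,6,8}; (9,9)→{6,9}. Safe: 7. Place at column 7.
Columns [3, 5, 2, 8, 1, 7, 4, 6, 9], r−c [-2, -3, 1, -4, 4, -1, 3, 2, 0], r+c [4, 7, 5, 12, 6, 13, 11, 14, 18] are all distinct, so no two queens attack.

(1,3) (2,5) (3,2) (4,8) (5,1) (6,7) (7,4) (8,6) (9,9)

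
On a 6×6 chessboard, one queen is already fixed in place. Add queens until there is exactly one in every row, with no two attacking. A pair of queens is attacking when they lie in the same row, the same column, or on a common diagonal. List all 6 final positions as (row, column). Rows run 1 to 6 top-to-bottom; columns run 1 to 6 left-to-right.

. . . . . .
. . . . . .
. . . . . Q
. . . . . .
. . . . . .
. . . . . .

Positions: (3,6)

Row 1: attacked by (3,6)→{4,6}. Safe: 1, 2, 3, 5. Place at column 2.
Row 2: attacked by (1,2)→{1,2,3}; (3,6)→{5,6}. Safe: 4. Place at column 4.
Row 4: attacked by (1,2)→{2,5}; (2,4)→{2,4,6}; (3,6)→{5,6}. Safe: 1, 3. Place at column 1.
Row 5: attacked by (1,2)→{2,6}; (2,4)→{1,4}; (3,6)→{4,6}; (4,1)→{1,2}. Safe: 3, 5. Place at column 3.
Row 6: attacked by (1,2)→{2}; (2,4)→{4}; (3,6)→{3,6}; (4,1)→{1,3}; (5,3)→{2,3,4}. Safe: 5. Place at column 5.
Columns [2, 4, 6, 1, 3, 5], r−c [-1, -2, -3, 3, 2, 1], r+c [3, 6, 9, 5, 8, 11] are all distinct, so no two queens attack.

(1,2) (2,4) (3,6) (4,1) (5,3) (6,5)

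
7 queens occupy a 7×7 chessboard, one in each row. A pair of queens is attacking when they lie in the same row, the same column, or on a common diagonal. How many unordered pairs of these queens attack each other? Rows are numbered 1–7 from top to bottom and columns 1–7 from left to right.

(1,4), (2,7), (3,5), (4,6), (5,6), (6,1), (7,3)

3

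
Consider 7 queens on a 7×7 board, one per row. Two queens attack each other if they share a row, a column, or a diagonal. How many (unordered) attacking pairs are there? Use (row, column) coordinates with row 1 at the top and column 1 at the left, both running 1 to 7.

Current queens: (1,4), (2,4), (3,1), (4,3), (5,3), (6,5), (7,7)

Same column: (1,4)–(2,4) (column 4); (4,3)–(5,3) (column 3).
Same diagonal: (3,1)–(5,3) (|3−5| = |1−3| = 2); (4,3)–(6,5) (|4−6| = |3−5| = 2).
Total attacking pairs: 4.

4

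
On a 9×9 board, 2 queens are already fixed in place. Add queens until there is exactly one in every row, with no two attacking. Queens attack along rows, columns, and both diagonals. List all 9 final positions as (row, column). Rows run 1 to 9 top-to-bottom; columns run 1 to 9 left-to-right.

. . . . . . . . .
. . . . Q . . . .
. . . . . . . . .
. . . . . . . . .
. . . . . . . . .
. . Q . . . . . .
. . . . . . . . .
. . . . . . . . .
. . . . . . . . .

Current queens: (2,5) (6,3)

(1,2) (2,5) (3,8) (4,6) (5,9) (6,3) (7,1) (8,7) (9,4)

Row 1: attacked by (2,5)→{4,5,6}; (6,3)→{3,8}. Safe: 1, 2, 7, 9. Place at column 2.
Row 3: attacked by (1,2)→{2,4}; (2,5)→{4,5,6}; (6,3)→{3,6}. Safe: 1, 7, 8, 9. Place at column 8.
Row 4: attacked by (1,2)→{2,5}; (2,5)→{3,5,7}; (3,8)→{7,8,9}; (6,3)→{1,3,5}. Safe: 4, 6. Place at column 6.
Row 5: attacked by (1,2)→{2,6}; (2,5)→{2,5,8}; (3,8)→{6,8}; (4,6)→{5,6,7}; (6,3)→{2,3,4}. Safe: 1, 9. Place at column 9.
Row 7: attacked by (1,2)→{2,8}; (2,5)→{5}; (3,8)→{4,8}; (4,6)→{3,6,9}; (5,9)→{7,9}; (6,3)→{2,3,4}. Safe: 1. Place at column 1.
Row 8: attacked by (1,2)→{2,9}; (2,5)→{5}; (3,8)→{3,8}; (4,6)→{2,6}; (5,9)→{6,9}; (6,3)→{1,3,5}; (7,1)→{1,2}. Safe: 4, 7. Place at column 7.
Row 9: attacked by (1,2)→{2}; (2,5)→{5}; (3,8)→{2,8}; (4,6)→{1,6}; (5,9)→{5,9}; (6,3)→{3,6}; (7,1)→{1,3}; (8,7)→{6,7,8}. Safe: 4. Place at column 4.
Columns [2, 5, 8, 6, 9, 3, 1, 7, 4], r−c [-1, -3, -5, -2, -4, 3, 6, 1, 5], r+c [3, 7, 11, 10, 14, 9, 8, 15, 13] are all distinct, so no two queens attack.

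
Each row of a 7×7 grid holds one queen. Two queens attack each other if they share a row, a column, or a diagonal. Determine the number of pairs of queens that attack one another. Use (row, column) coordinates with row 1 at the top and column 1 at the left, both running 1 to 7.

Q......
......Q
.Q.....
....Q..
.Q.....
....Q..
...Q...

Same column: (3,2)–(5,2) (column 2); (4,5)–(6,5) (column 5).
Same diagonal: (2,7)–(4,5) (|2−4| = |7−5| = 2); (3,2)–(6,5) (|3−6| = |2−5| = 3); (5,2)–(7,4) (|5−7| = |2−4| = 2); (6,5)–(7,4) (|6−7| = |5−4| = 1).
Total attacking pairs: 6.

6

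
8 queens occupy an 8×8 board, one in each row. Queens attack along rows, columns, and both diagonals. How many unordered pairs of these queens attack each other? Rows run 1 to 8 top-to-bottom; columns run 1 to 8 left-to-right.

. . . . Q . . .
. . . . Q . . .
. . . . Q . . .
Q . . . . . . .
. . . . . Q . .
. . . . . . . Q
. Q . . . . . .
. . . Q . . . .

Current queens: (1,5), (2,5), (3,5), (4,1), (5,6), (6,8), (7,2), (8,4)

4

Same column: (1,5)–(2,5) (column 5); (1,5)–(3,5) (column 5); (2,5)–(3,5) (column 5).
Same diagonal: (3,5)–(6,8) (|3−6| = |5−8| = 3).
Total attacking pairs: 4.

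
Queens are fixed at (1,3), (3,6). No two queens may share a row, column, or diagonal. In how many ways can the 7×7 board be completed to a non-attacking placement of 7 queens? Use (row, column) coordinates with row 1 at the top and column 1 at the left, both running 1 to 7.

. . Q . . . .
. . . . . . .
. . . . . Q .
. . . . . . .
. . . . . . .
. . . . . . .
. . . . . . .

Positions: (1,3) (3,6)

Branch on row 2: col 1 → 2.
Sum: 2 = 2.

2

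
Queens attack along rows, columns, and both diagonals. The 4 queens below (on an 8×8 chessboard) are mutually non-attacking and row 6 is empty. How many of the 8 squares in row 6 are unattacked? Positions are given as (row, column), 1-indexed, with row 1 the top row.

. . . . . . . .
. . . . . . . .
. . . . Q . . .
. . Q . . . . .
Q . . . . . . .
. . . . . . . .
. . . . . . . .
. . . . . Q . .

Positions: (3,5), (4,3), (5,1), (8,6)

1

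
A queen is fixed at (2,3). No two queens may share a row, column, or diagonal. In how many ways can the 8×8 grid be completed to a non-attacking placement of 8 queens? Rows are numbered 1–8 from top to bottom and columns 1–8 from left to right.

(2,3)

14

Branch on row 1: col 1 → 0; col 5 → 3; col 6 → 8; col 7 → 2; col 8 → 1.
Sum: 0 + 3 + 8 + 2 + 1 = 14.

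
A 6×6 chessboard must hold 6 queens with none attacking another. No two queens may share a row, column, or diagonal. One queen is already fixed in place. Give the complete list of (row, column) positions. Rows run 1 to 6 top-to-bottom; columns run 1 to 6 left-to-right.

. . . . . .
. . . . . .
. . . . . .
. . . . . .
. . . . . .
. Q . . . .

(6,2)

Row 1: attacked by (6,2)→{2}. Safe: 1, 3, 4, 5, 6. Place at column 5.
Row 2: attacked by (1,5)→{4,5,6}; (6,2)→{2,6}. Safe: 1, 3. Place at column 3.
Row 3: attacked by (1,5)→{3,5}; (2,3)→{2,3,4}; (6,2)→{2,5}. Safe: 1, 6. Place at column 1.
Row 4: attacked by (1,5)→{2,5}; (2,3)→{1,3,5}; (3,1)→{1,2}; (6,2)→{2,4}. Safe: 6. Place at column 6.
Row 5: attacked by (1,5)→{1,5}; (2,3)→{3,6}; (3,1)→{1,3}; (4,6)→{5,6}; (6,2)→{1,2,3}. Safe: 4. Place at column 4.
Columns [5, 3, 1, 6, 4, 2], r−c [-4, -1, 2, -2, 1, 4], r+c [6, 5, 4, 10, 9, 8] are all distinct, so no two queens attack.

(1,5) (2,3) (3,1) (4,6) (5,4) (6,2)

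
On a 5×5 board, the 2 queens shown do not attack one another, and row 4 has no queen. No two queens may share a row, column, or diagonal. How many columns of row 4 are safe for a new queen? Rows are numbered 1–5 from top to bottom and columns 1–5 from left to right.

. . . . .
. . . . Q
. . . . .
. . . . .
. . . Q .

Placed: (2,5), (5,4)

2

(2,5) attacks row 4 at column 5 and diagonals 3.
(5,4) attacks row 4 at column 4 and diagonals 3, 5.
Attacked columns: {3, 4, 5}. Safe: {1, 2}.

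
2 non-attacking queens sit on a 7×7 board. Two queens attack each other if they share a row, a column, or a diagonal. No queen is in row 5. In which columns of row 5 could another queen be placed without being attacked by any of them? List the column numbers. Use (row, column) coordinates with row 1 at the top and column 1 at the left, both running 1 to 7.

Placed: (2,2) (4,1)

(2,2) attacks row 5 at column 2 and diagonals 5.
(4,1) attacks row 5 at column 1 and diagonals 2.
Attacked columns: {1, 2, 5}. Safe: {3, 4, 6, 7}.

columns 3, 4, 6, 7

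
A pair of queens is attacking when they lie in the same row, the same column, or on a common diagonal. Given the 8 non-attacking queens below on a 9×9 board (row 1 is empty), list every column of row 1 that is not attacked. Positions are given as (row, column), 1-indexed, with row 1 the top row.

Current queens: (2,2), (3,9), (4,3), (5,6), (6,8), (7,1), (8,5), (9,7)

columns 4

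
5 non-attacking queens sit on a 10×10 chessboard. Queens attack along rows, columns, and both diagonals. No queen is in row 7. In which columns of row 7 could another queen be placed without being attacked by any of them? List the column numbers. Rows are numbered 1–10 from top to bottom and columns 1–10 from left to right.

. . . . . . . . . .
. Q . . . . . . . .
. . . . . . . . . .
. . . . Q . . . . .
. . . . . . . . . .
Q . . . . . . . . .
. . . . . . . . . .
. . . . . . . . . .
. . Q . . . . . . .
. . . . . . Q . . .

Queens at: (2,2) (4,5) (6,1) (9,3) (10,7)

(2,2) attacks row 7 at column 2 and diagonals 7.
(4,5) attacks row 7 at column 5 and diagonals 2, 8.
(6,1) attacks row 7 at column 1 and diagonals 2.
(9,3) attacks row 7 at column 3 and diagonals 1, 5.
(10,7) attacks row 7 at column 7 and diagonals 4, 10.
Attacked columns: {1, 2, 3, 4, 5, 7, 8, 10}. Safe: {6, 9}.

columns 6, 9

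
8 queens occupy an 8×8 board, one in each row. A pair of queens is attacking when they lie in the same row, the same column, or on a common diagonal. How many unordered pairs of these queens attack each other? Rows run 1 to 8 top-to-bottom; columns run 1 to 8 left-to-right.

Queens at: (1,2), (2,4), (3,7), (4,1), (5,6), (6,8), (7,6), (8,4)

4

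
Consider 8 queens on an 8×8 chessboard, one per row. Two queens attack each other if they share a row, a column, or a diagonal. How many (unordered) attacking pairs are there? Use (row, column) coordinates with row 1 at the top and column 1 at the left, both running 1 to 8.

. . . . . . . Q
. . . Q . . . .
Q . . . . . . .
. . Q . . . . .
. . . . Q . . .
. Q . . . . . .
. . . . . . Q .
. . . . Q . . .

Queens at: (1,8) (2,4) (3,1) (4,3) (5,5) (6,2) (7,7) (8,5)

2

Same column: (5,5)–(8,5) (column 5).
Same diagonal: (5,5)–(7,7) (|5−7| = |5−7| = 2).
Total attacking pairs: 2.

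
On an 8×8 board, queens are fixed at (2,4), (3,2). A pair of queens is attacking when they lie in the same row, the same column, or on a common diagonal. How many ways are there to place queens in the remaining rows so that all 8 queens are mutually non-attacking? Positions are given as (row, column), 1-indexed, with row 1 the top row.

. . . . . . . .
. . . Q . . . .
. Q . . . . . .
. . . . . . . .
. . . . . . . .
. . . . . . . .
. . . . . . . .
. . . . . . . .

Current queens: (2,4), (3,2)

3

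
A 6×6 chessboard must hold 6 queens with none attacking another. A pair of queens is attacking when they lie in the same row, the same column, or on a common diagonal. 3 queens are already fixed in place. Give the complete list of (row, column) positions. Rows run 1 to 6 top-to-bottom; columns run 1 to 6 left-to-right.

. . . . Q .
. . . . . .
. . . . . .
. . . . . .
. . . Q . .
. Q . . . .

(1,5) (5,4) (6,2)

(1,5) (2,3) (3,1) (4,6) (5,4) (6,2)

Row 2: attacked by (1,5)→{4,5,6}; (5,4)→{1,4}; (6,2)→{2,6}. Safe: 3. Place at column 3.
Row 3: attacked by (1,5)→{3,5}; (2,3)→{2,3,4}; (5,4)→{2,4,6}; (6,2)→{2,5}. Safe: 1. Place at column 1.
Row 4: attacked by (1,5)→{2,5}; (2,3)→{1,3,5}; (3,1)→{1,2}; (5,4)→{3,4,5}; (6,2)→{2,4}. Safe: 6. Place at column 6.
Columns [5, 3, 1, 6, 4, 2], r−c [-4, -1, 2, -2, 1, 4], r+c [6, 5, 4, 10, 9, 8] are all distinct, so no two queens attack.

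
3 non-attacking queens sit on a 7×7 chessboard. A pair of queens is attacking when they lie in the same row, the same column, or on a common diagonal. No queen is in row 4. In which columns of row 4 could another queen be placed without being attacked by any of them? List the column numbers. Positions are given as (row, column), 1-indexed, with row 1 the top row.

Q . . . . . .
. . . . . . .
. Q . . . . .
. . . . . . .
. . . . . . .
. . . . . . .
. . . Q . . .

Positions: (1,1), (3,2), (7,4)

(1,1) attacks row 4 at column 1 and diagonals 4.
(3,2) attacks row 4 at column 2 and diagonals 1, 3.
(7,4) attacks row 4 at column 4 and diagonals 1, 7.
Attacked columns: {1, 2, 3, 4, 7}. Safe: {5, 6}.

columns 5, 6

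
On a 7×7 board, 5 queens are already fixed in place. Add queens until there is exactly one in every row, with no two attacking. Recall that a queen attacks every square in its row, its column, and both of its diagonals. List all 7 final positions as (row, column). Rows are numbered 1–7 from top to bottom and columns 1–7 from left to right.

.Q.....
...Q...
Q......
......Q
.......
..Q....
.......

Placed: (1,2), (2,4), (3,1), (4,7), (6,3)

(1,2) (2,4) (3,1) (4,7) (5,5) (6,3) (7,6)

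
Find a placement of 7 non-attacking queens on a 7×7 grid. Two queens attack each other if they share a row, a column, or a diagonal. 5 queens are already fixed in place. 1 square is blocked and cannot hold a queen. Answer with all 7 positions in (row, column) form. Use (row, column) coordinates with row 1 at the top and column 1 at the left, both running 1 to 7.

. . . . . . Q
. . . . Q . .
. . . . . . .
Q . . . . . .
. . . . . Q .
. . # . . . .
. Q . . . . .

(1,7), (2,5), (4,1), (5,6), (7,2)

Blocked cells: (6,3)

(1,7) (2,5) (3,3) (4,1) (5,6) (6,4) (7,2)

Row 3: attacked by (1,7)→{5,7}; (2,5)→{4,5,6}; (4,1)→{1,2}; (5,6)→{4,6}; (7,2)→{2,6}. Safe: 3. Place at column 3.
Row 6: attacked by (1,7)→{2,7}; (2,5)→{1,5}; (3,3)→{3,6}; (4,1)→{1,3}; (5,6)→{5,6,7}; (7,2)→{1,2,3}. Blocked: 3. Safe: 4. Place at column 4.
Columns [7, 5, 3, 1, 6, 4, 2], r−c [-6, -3, 0, 3, -1, 2, 5], r+c [8, 7, 6, 5, 11, 10, 9] are all distinct, so no two queens attack.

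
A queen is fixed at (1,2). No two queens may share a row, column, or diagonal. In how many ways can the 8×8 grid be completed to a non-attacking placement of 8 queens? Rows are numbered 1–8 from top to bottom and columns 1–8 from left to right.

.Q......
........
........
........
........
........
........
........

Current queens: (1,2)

8

Branch on row 2: col 4 → 1; col 5 → 2; col 6 → 2; col 7 → 2; col 8 → 1.
Sum: 1 + 2 + 2 + 2 + 1 = 8.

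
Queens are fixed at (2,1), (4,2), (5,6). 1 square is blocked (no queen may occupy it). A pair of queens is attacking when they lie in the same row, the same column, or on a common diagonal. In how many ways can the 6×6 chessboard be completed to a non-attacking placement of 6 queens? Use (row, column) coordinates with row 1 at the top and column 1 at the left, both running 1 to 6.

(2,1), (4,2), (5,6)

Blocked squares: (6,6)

1

Branch on row 1: col 3 → 0; col 4 → 1.
Sum: 0 + 1 = 1.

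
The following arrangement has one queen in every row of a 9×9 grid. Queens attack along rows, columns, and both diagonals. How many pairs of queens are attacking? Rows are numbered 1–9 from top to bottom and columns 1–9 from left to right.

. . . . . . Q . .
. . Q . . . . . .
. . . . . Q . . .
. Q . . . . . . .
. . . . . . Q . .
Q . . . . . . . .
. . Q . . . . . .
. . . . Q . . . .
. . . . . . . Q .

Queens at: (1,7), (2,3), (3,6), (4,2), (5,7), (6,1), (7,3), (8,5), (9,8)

2

Same column: (1,7)–(5,7) (column 7); (2,3)–(7,3) (column 3).
Total attacking pairs: 2.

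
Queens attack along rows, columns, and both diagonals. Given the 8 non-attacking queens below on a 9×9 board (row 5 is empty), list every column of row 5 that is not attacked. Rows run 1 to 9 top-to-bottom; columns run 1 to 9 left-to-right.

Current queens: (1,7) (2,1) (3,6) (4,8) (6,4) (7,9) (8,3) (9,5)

(1,7) attacks row 5 at column 7 and diagonals 3.
(2,1) attacks row 5 at column 1 and diagonals 4.
(3,6) attacks row 5 at column 6 and diagonals 4, 8.
(4,8) attacks row 5 at column 8 and diagonals 7, 9.
(6,4) attacks row 5 at column 4 and diagonals 3, 5.
(7,9) attacks row 5 at column 9 and diagonals 7.
(8,3) attacks row 5 at column 3 and diagonals 6.
(9,5) attacks row 5 at column 5 and diagonals 1, 9.
Attacked columns: {1, 3, 4, 5, 6, 7, 8, 9}. Safe: {2}.

columns 2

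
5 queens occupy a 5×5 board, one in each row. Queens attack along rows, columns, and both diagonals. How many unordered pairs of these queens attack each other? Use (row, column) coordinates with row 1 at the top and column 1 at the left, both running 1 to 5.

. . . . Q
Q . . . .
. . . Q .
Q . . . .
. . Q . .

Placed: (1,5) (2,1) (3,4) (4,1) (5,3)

Same column: (2,1)–(4,1) (column 1).
Total attacking pairs: 1.

1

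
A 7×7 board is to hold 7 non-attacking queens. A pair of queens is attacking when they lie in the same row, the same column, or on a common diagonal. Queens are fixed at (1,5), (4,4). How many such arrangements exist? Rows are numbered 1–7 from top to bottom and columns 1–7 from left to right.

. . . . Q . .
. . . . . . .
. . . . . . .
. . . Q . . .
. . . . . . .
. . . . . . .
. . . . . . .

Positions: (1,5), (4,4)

2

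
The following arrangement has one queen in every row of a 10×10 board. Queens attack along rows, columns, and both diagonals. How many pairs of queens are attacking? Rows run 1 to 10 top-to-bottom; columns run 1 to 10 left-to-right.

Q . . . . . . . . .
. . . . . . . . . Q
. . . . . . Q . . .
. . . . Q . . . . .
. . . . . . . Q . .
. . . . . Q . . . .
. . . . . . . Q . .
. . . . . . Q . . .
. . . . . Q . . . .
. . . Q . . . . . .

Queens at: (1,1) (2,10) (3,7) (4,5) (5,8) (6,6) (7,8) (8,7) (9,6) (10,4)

9

Same column: (3,7)–(8,7) (column 7); (5,8)–(7,8) (column 8); (6,6)–(9,6) (column 6).
Same diagonal: (1,1)–(6,6) (|1−6| = |1−6| = 5); (2,10)–(6,6) (|2−6| = |10−6| = 4); (4,5)–(7,8) (|4−7| = |5−8| = 3); (7,8)–(8,7) (|7−8| = |8−7| = 1); (7,8)–(9,6) (|7−9| = |8−6| = 2); (8,7)–(9,6) (|8−9| = |7−6| = 1).
Total attacking pairs: 9.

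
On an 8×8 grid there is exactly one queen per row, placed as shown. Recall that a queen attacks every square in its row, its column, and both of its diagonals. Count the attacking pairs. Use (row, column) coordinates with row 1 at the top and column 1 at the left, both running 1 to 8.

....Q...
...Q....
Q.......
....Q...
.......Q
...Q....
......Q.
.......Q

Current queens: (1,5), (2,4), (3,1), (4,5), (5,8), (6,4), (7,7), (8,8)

Same column: (1,5)–(4,5) (column 5); (2,4)–(6,4) (column 4); (5,8)–(8,8) (column 8).
Same diagonal: (1,5)–(2,4) (|1−2| = |5−4| = 1); (3,1)–(6,4) (|3−6| = |1−4| = 3); (7,7)–(8,8) (|7−8| = |7−8| = 1).
Total attacking pairs: 6.

6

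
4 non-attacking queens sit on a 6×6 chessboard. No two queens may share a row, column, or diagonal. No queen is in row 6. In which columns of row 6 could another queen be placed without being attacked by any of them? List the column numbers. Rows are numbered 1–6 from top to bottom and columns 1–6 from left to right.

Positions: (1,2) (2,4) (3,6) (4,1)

(1,2) attacks row 6 at column 2.
(2,4) attacks row 6 at column 4.
(3,6) attacks row 6 at column 6 and diagonals 3.
(4,1) attacks row 6 at column 1 and diagonals 3.
Attacked columns: {1, 2, 3, 4, 6}. Safe: {5}.

columns 5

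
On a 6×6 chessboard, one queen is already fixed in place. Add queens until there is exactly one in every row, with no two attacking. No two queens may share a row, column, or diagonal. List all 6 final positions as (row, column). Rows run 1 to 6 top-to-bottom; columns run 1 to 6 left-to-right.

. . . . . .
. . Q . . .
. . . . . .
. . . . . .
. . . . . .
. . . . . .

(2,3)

(1,5) (2,3) (3,1) (4,6) (5,4) (6,2)

Row 1: attacked by (2,3)→{2,3,4}. Safe: 1, 5, 6. Place at column 5.
Row 3: attacked by (1,5)→{3,5}; (2,3)→{2,3,4}. Safe: 1, 6. Place at column 1.
Row 4: attacked by (1,5)→{2,5}; (2,3)→{1,3,5}; (3,1)→{1,2}. Safe: 4, 6. Place at column 6.
Row 5: attacked by (1,5)→{1,5}; (2,3)→{3,6}; (3,1)→{1,3}; (4,6)→{5,6}. Safe: 2, 4. Place at column 4.
Row 6: attacked by (1,5)→{5}; (2,3)→{3}; (3,1)→{1,4}; (4,6)→{4,6}; (5,4)→{3,4,5}. Safe: 2. Place at column 2.
Columns [5, 3, 1, 6, 4, 2], r−c [-4, -1, 2, -2, 1, 4], r+c [6, 5, 4, 10, 9, 8] are all distinct, so no two queens attack.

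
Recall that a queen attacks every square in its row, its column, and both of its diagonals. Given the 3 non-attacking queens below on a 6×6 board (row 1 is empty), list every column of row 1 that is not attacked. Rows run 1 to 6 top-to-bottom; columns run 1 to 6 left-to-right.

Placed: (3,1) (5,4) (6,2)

columns 5, 6

(3,1) attacks row 1 at column 1 and diagonals 3.
(5,4) attacks row 1 at column 4.
(6,2) attacks row 1 at column 2.
Attacked columns: {1, 2, 3, 4}. Safe: {5, 6}.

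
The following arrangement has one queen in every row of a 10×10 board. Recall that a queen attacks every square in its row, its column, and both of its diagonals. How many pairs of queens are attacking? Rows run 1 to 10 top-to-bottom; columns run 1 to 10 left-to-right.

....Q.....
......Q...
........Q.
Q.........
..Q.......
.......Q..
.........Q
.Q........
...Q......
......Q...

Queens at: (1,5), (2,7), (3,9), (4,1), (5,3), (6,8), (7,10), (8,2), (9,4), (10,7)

Same column: (2,7)–(10,7) (column 7).
Same diagonal: (4,1)–(10,7) (|4−10| = |1−7| = 6); (7,10)–(10,7) (|7−10| = |10−7| = 3).
Total attacking pairs: 3.

3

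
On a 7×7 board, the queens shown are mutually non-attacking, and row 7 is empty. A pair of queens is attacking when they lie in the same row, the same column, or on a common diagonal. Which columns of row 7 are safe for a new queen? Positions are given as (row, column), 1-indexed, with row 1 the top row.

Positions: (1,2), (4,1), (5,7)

columns 3, 6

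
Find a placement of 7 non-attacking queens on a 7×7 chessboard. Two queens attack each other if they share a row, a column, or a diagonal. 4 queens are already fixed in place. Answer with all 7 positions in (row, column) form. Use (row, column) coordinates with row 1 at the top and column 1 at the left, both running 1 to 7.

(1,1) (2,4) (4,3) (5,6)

Row 3: attacked by (1,1)→{1,3}; (2,4)→{3,4,5}; (4,3)→{2,3,4}; (5,6)→{4,6}. Safe: 7. Place at column 7.
Row 6: attacked by (1,1)→{1,6}; (2,4)→{4}; (3,7)→{4,7}; (4,3)→{1,3,5}; (5,6)→{5,6,7}. Safe: 2. Place at column 2.
Row 7: attacked by (1,1)→{1,7}; (2,4)→{4}; (3,7)→{3,7}; (4,3)→{3,6}; (5,6)→{4,6}; (6,2)→{1,2,3}. Safe: 5. Place at column 5.
Columns [1, 4, 7, 3, 6, 2, 5], r−c [0, -2, -4, 1, -1, 4, 2], r+c [2, 6, 10, 7, 11, 8, 12] are all distinct, so no two queens attack.

(1,1) (2,4) (3,7) (4,3) (5,6) (6,2) (7,5)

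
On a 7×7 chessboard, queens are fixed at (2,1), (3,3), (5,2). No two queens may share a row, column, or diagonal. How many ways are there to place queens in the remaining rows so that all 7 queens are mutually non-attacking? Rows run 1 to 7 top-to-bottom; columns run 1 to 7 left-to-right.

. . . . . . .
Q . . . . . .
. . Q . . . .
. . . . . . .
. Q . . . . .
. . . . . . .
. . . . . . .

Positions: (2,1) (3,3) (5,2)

Branch on row 1: col 4 → 1; col 7 → 0.
Sum: 1 + 0 = 1.

1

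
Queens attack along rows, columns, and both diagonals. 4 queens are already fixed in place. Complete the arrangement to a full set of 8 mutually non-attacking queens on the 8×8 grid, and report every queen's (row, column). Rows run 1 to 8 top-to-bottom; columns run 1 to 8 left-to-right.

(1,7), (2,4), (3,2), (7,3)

Row 4: attacked by (1,7)→{4,7}; (2,4)→{2,4,6}; (3,2)→{1,2,3}; (7,3)→{3,6}. Safe: 5, 8. Place at column 5.
Row 5: attacked by (1,7)→{3,7}; (2,4)→{1,4,7}; (3,2)→{2,4}; (4,5)→{4,5,6}; (7,3)→{1,3,5}. Safe: 8. Place at column 8.
Row 6: attacked by (1,7)→{2,7}; (2,4)→{4,8}; (3,2)→{2,5}; (4,5)→{3,5,7}; (5,8)→{7,8}; (7,3)→{2,3,4}. Safe: 1, 6. Place at column 1.
Row 8: attacked by (1,7)→{7}; (2,4)→{4}; (3,2)→{2,7}; (4,5)→{1,5}; (5,8)→{5,8}; (6,1)→{1,3}; (7,3)→{2,3,4}. Safe: 6. Place at column 6.
Columns [7, 4, 2, 5, 8, 1, 3, 6], r−c [-6, -2, 1, -1, -3, 5, 4, 2], r+c [8, 6, 5, 9, 13, 7, 10, 14] are all distinct, so no two queens attack.

(1,7) (2,4) (3,2) (4,5) (5,8) (6,1) (7,3) (8,6)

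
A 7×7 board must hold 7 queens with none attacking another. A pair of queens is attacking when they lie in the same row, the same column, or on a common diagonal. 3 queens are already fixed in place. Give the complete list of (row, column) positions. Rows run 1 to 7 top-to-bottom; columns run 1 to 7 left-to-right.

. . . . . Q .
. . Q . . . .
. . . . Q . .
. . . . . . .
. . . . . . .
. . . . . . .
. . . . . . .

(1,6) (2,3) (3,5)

(1,6) (2,3) (3,5) (4,7) (5,1) (6,4) (7,2)

Row 4: attacked by (1,6)→{3,6}; (2,3)→{1,3,5}; (3,5)→{4,5,6}. Safe: 2, 7. Place at column 7.
Row 5: attacked by (1,6)→{2,6}; (2,3)→{3,6}; (3,5)→{3,5,7}; (4,7)→{6,7}. Safe: 1, 4. Place at column 1.
Row 6: attacked by (1,6)→{1,6}; (2,3)→{3,7}; (3,5)→{2,5}; (4,7)→{5,7}; (5,1)→{1,2}. Safe: 4. Place at column 4.
Row 7: attacked by (1,6)→{6}; (2,3)→{3}; (3,5)→{1,5}; (4,7)→{4,7}; (5,1)→{1,3}; (6,4)→{3,4,5}. Safe: 2. Place at column 2.
Columns [6, 3, 5, 7, 1, 4, 2], r−c [-5, -1, -2, -3, 4, 2, 5], r+c [7, 5, 8, 11, 6, 10, 9] are all distinct, so no two queens attack.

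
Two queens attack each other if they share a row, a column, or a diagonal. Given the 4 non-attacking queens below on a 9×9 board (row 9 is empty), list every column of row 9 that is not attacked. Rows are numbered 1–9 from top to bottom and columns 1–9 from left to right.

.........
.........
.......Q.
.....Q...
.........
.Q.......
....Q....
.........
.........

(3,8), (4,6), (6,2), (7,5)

(3,8) attacks row 9 at column 8 and diagonals 2.
(4,6) attacks row 9 at column 6 and diagonals 1.
(6,2) attacks row 9 at column 2 and diagonals 5.
(7,5) attacks row 9 at column 5 and diagonals 3, 7.
Attacked columns: {1, 2, 3, 5, 6, 7, 8}. Safe: {4, 9}.

columns 4, 9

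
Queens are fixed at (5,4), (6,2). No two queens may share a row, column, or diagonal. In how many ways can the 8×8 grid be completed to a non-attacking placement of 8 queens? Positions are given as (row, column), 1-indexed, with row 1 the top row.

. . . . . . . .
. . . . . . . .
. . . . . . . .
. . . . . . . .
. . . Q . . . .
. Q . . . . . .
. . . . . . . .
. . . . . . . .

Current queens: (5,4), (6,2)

Branch on row 1: col 1 → 0; col 3 → 1; col 5 → 0; col 6 → 1.
Sum: 0 + 1 + 0 + 1 = 2.

2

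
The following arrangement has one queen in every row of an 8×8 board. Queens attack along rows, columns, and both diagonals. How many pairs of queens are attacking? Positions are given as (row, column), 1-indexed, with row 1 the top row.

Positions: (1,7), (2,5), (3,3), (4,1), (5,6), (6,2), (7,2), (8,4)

Same column: (6,2)–(7,2) (column 2).
Same diagonal: (1,7)–(6,2) (|1−6| = |7−2| = 5); (6,2)–(8,4) (|6−8| = |2−4| = 2).
Total attacking pairs: 3.

3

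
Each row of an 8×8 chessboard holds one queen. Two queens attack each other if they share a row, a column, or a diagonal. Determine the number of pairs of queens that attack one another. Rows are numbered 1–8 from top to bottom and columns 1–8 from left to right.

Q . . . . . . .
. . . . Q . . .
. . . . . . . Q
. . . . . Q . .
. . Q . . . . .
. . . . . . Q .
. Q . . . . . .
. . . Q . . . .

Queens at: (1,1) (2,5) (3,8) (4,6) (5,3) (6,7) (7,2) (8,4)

All columns are distinct and no two queens satisfy |Δrow| = |Δcol|, so no pair attacks.

0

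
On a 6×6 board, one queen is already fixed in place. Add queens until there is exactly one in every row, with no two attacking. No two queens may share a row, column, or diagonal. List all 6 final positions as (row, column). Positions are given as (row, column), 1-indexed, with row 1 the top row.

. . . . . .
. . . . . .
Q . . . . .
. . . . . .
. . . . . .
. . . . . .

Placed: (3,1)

(1,5) (2,3) (3,1) (4,6) (5,4) (6,2)

Row 1: attacked by (3,1)→{1,3}. Safe: 2, 4, 5, 6. Place at column 5.
Row 2: attacked by (1,5)→{4,5,6}; (3,1)→{1,2}. Safe: 3. Place at column 3.
Row 4: attacked by (1,5)→{2,5}; (2,3)→{1,3,5}; (3,1)→{1,2}. Safe: 4, 6. Place at column 6.
Row 5: attacked by (1,5)→{1,5}; (2,3)→{3,6}; (3,1)→{1,3}; (4,6)→{5,6}. Safe: 2, 4. Place at column 4.
Row 6: attacked by (1,5)→{5}; (2,3)→{3}; (3,1)→{1,4}; (4,6)→{4,6}; (5,4)→{3,4,5}. Safe: 2. Place at column 2.
Columns [5, 3, 1, 6, 4, 2], r−c [-4, -1, 2, -2, 1, 4], r+c [6, 5, 4, 10, 9, 8] are all distinct, so no two queens attack.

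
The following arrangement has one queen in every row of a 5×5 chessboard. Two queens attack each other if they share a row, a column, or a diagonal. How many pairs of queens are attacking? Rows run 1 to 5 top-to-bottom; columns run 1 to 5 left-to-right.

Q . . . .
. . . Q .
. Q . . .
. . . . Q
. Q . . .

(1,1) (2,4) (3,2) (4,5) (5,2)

1

Same column: (3,2)–(5,2) (column 2).
Total attacking pairs: 1.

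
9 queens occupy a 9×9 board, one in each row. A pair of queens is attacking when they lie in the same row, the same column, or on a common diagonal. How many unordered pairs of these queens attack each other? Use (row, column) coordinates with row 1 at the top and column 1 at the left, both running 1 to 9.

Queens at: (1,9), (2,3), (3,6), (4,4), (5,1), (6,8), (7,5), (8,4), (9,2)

Same column: (4,4)–(8,4) (column 4).
Same diagonal: (5,1)–(8,4) (|5−8| = |1−4| = 3); (7,5)–(8,4) (|7−8| = |5−4| = 1).
Total attacking pairs: 3.

3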